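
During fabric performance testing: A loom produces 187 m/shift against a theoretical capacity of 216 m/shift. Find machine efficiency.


Formula: Efficiency% = (Actual output / Theoretical output) * 100
Efficiency% = (187 / 216) * 100
Efficiency% = 0.865741 * 100 = 86.5741% ≈ 86.6%

86.6%


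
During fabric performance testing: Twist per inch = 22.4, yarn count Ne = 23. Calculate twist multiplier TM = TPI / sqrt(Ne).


Formula: TM = TPI / sqrt(Ne)
Step 1: sqrt(Ne) = sqrt(23) = 4.7958
Step 2: TM = 22.4 / 4.7958 = 4.67

4.67 TM


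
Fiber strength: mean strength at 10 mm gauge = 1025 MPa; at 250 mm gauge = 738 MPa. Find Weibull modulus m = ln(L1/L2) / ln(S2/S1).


Formula: m = ln(L1/L2) / ln(S2/S1)
Step 1: ln(L1/L2) = ln(10/250) = -3.21888
Step 2: S2/S1 = 738/1025 = 0.72
Step 3: ln(S2/S1) = ln(0.72) = -0.32850
Step 4: m = -3.21888 / -0.32850 = 9.80

9.80 (Weibull m)


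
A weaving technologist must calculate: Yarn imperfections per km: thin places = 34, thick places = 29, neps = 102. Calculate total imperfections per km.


Formula: Total = thin places + thick places + neps
Total = 34 + 29 + 102
Total = 165 imperfections/km

165 imperfections/km


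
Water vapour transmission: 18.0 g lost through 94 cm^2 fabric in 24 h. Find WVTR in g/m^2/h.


Formula: WVTR = mass_loss / (area * time)
Step 1: Convert area: 94 cm^2 = 0.0094 m^2
Step 2: WVTR = 18.0 g / (0.0094 m^2 * 24 h)
Step 3: WVTR = 18.0 / 0.2256 = 79.8 g/m^2/h

79.8 g/m^2/h


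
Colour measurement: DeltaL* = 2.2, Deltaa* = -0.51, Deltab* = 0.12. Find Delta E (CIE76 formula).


Formula: Delta E = sqrt(dL*^2 + da*^2 + db*^2)
Step 1: dL*^2 = 2.2^2 = 4.84
Step 2: da*^2 = (-0.51)^2 = 0.2601
Step 3: db*^2 = 0.12^2 = 0.0144
Step 4: Sum = 4.84 + 0.2601 + 0.0144 = 5.1145
Step 5: Delta E = sqrt(5.1145) = 2.26

2.26 Delta E


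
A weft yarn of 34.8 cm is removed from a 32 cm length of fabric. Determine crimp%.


Formula: Crimp% = ((L_yarn - L_fabric) / L_fabric) * 100
Step 1: Extension = 34.8 - 32 = 2.8 cm
Step 2: Crimp% = (2.8 / 32) * 100
Step 3: Crimp% = 0.0875 * 100 = 8.75% ≈ 8.8%

8.8%


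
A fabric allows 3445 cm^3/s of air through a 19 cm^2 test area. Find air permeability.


Formula: Air Permeability = Airflow / Test Area
AP = 3445 cm^3/s / 19 cm^2
AP = 181.3 cm^3/s/cm^2

181.3 cm^3/s/cm^2


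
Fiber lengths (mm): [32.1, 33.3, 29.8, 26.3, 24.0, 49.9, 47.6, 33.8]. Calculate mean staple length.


Formula: Mean = sum of lengths / count
Sum = 32.1 + 33.3 + 29.8 + 26.3 + 24.0 + 49.9 + 47.6 + 33.8
Sum = 276.8 mm
Mean = 276.8 / 8 = 34.60 mm

34.60 mm


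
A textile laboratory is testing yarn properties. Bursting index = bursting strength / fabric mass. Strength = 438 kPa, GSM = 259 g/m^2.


Formula: Bursting Index = Bursting Strength / Fabric GSM
BI = 438 kPa / 259 g/m^2
BI = 1.691 kPa/(g/m^2)

1.691 kPa/(g/m^2)


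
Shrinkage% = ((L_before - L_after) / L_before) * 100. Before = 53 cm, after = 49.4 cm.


Formula: Shrinkage% = ((L_before - L_after) / L_before) * 100
Step 1: Shrinkage = 53 - 49.4 = 3.6 cm
Step 2: Shrinkage% = (3.6 / 53) * 100
Step 3: Shrinkage% = 0.067925 * 100 = 6.7925% ≈ 6.8%

6.8%


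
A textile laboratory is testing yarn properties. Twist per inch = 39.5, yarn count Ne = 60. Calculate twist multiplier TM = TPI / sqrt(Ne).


Formula: TM = TPI / sqrt(Ne)
Step 1: sqrt(Ne) = sqrt(60) = 7.746
Step 2: TM = 39.5 / 7.746 = 5.10

5.10 TM


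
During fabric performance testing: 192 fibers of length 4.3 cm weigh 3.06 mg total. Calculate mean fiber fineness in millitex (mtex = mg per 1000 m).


Formula: fineness (mtex) = mass (mg) / total length (km) = (mass_mg / total_length_m) * 1000
Step 1: Convert fiber length: 4.3 cm = 0.043 m
Step 2: Total fiber length = 192 * 0.043 = 8.256 m
Step 3: Linear density = 3.06 mg / 8.256 m = 0.3706 mg/m
Step 4: fineness = 0.3706 * 1000 = 370.6 mtex

370.6 mtex


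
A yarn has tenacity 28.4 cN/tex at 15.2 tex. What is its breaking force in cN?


Formula: Breaking force = Tenacity * Linear density
F = 28.4 cN/tex * 15.2 tex
F = 431.68 cN

431.68 cN


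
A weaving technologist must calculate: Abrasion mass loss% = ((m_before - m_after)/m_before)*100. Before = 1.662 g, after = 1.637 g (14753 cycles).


Formula: Mass loss% = ((m_before - m_after) / m_before) * 100
Step 1: Mass loss = 1.662 - 1.637 = 0.025 g
Step 2: Ratio = 0.025 / 1.662 = 0.0150421
Step 3: Mass loss% = 0.0150421 * 100 = 1.50421% ≈ 1.50%

1.50%


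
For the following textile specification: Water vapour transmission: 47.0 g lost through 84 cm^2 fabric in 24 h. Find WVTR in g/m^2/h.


Formula: WVTR = mass_loss / (area * time)
Step 1: Convert area: 84 cm^2 = 0.0084 m^2
Step 2: WVTR = 47.0 g / (0.0084 m^2 * 24 h)
Step 3: WVTR = 47.0 / 0.2016 = 233.1 g/m^2/h

233.1 g/m^2/h


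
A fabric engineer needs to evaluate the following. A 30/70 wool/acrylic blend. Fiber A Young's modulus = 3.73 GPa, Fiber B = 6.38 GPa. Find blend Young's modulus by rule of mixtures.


Formula: Blend property = (fraction_A * property_A) + (fraction_B * property_B)
Step 1: Contribution A = 30/100 * 3.73 GPa = 1.119 GPa
Step 2: Contribution B = 70/100 * 6.38 GPa = 4.466 GPa
Step 3: Blend Young's modulus = 1.119 + 4.466 = 5.585 GPa

5.585 GPa


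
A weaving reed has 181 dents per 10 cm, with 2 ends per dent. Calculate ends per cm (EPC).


Formula: EPC = (dents per 10 cm * ends per dent) / 10
Step 1: Total ends per 10 cm = 181 * 2 = 362
Step 2: EPC = 362 / 10 = 36.2 ends/cm

36.2 ends/cm


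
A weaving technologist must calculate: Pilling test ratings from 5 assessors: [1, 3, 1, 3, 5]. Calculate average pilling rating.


Formula: Mean = sum / count
Sum = 1 + 3 + 1 + 3 + 5 = 13
Mean = 13 / 5 = 2.6

2.6


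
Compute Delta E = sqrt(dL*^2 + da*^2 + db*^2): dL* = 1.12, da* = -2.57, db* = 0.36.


Formula: Delta E = sqrt(dL*^2 + da*^2 + db*^2)
Step 1: dL*^2 = 1.12^2 = 1.2544
Step 2: da*^2 = (-2.57)^2 = 6.6049
Step 3: db*^2 = 0.36^2 = 0.1296
Step 4: Sum = 1.2544 + 6.6049 + 0.1296 = 7.9889
Step 5: Delta E = sqrt(7.9889) = 2.83

2.83 Delta E


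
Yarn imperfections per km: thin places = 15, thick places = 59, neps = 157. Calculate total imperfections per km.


Formula: Total = thin places + thick places + neps
Total = 15 + 59 + 157
Total = 231 imperfections/km

231 imperfections/km


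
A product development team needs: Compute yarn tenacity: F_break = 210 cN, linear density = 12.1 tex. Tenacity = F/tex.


Formula: Tenacity = Breaking force / Linear density
Tenacity = 210 cN / 12.1 tex
Tenacity = 17.36 cN/tex

17.36 cN/tex


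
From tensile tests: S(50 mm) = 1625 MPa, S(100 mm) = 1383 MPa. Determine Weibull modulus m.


Formula: m = ln(L1/L2) / ln(S2/S1)
Step 1: ln(L1/L2) = ln(50/100) = -0.69315
Step 2: S2/S1 = 1383/1625 = 0.85108
Step 3: ln(S2/S1) = ln(0.85108) = -0.16125
Step 4: m = -0.69315 / -0.16125 = 4.30

4.30 (Weibull m)


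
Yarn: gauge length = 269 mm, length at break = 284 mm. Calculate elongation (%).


Formula: Elongation (%) = ((L_break - L0) / L0) * 100
Step 1: Extension = 284 - 269 = 15 mm
Step 2: Elongation = (15 / 269) * 100
Step 3: Elongation = 0.055762 * 100 = 5.5762% ≈ 5.6%

5.6%


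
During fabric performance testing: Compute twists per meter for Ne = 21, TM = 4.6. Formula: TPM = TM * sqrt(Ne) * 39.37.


Formula: TPM = TM * sqrt(Ne) * 39.37
Step 1: sqrt(Ne) = sqrt(21) = 4.5826
Step 2: TM * sqrt(Ne) = 4.6 * 4.5826 = 21.08
Step 3: TPM = 21.08 * 39.37 = 830 twists/m

830 twists/m


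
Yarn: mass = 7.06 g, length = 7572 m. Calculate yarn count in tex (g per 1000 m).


Formula: Tex = (mass_g / length_m) * 1000
Substituting: Tex = (7.06 / 7572) * 1000
Intermediate: 7.06 / 7572 = 0.00093238 g/m
Tex = 0.00093238 * 1000 = 0.93 tex

0.93 tex


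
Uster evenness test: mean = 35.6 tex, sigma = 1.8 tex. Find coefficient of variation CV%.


Formula: CV% = (standard deviation / mean) * 100
Step 1: Ratio = 1.8 / 35.6 = 0.050562
Step 2: CV% = 0.050562 * 100 = 5.0562% ≈ 5.1%

5.1%


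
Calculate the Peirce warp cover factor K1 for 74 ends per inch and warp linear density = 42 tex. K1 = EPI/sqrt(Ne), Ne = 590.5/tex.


Formula: K1 = EPI / sqrt(Ne), with Ne = 590.5 / tex_warp
Step 1: Ne = 590.5 / 42 = 14.06
Step 2: sqrt(Ne) = sqrt(14.06) = 3.7497
Step 3: K1 = 74 / 3.7497 = 19.7

19.7


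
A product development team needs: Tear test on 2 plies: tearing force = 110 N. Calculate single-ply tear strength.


Formula: Per-ply strength = Total force / Number of plies
Per-ply = 110 N / 2
Per-ply = 55 N

55 N


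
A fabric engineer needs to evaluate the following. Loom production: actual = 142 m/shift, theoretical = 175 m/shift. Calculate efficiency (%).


Formula: Efficiency% = (Actual output / Theoretical output) * 100
Efficiency% = (142 / 175) * 100
Efficiency% = 0.811429 * 100 = 81.1429% ≈ 81.1%

81.1%


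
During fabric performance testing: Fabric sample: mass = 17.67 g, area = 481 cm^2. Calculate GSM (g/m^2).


Formula: GSM = mass_g / area_m2
Step 1: Convert area: 481 cm^2 = 481 / 10000 = 0.0481 m^2
Step 2: GSM = 17.67 g / 0.0481 m^2 = 367.4 g/m^2

367.4 g/m^2


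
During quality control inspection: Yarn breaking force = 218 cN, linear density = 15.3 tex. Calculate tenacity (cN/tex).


Formula: Tenacity = Breaking force / Linear density
Tenacity = 218 cN / 15.3 tex
Tenacity = 14.25 cN/tex

14.25 cN/tex


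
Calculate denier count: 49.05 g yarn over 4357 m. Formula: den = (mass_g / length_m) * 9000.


Formula: den = (mass_g / length_m) * 9000
Substituting: den = (49.05 / 4357) * 9000
Intermediate: 49.05 / 4357 = 0.01125775 g/m
den = 0.01125775 * 9000 = 101.3 denier

101.3 denier


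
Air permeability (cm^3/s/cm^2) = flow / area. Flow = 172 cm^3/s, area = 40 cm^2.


Formula: Air Permeability = Airflow / Test Area
AP = 172 cm^3/s / 40 cm^2
AP = 4.3 cm^3/s/cm^2

4.3 cm^3/s/cm^2


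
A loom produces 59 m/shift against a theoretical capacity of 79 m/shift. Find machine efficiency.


Formula: Efficiency% = (Actual output / Theoretical output) * 100
Efficiency% = (59 / 79) * 100
Efficiency% = 0.746835 * 100 = 74.6835% ≈ 74.7%

74.7%


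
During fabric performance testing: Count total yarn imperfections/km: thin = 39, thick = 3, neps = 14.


Formula: Total = thin places + thick places + neps
Total = 39 + 3 + 14
Total = 56 imperfections/km

56 imperfections/km


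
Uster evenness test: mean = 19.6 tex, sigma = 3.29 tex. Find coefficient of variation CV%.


Formula: CV% = (standard deviation / mean) * 100
Step 1: Ratio = 3.29 / 19.6 = 0.167857
Step 2: CV% = 0.167857 * 100 = 16.7857% ≈ 16.8%

16.8%


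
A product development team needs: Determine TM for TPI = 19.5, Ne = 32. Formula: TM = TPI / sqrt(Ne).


Formula: TM = TPI / sqrt(Ne)
Step 1: sqrt(Ne) = sqrt(32) = 5.6569
Step 2: TM = 19.5 / 5.6569 = 3.45

3.45 TM


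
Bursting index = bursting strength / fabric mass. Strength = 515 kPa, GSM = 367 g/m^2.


Formula: Bursting Index = Bursting Strength / Fabric GSM
BI = 515 kPa / 367 g/m^2
BI = 1.403 kPa/(g/m^2)

1.403 kPa/(g/m^2)


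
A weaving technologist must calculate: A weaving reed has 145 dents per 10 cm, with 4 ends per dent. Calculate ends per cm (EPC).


Formula: EPC = (dents per 10 cm * ends per dent) / 10
Step 1: Total ends per 10 cm = 145 * 4 = 580
Step 2: EPC = 580 / 10 = 58.0 ends/cm

58.0 ends/cm


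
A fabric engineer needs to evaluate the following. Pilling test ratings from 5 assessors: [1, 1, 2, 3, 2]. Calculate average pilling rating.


Formula: Mean = sum / count
Sum = 1 + 1 + 2 + 3 + 2 = 9
Mean = 9 / 5 = 1.8

1.8


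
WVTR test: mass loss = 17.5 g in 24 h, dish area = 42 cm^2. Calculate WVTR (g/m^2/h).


Formula: WVTR = mass_loss / (area * time)
Step 1: Convert area: 42 cm^2 = 0.0042 m^2
Step 2: WVTR = 17.5 g / (0.0042 m^2 * 24 h)
Step 3: WVTR = 17.5 / 0.1008 = 173.6 g/m^2/h

173.6 g/m^2/h


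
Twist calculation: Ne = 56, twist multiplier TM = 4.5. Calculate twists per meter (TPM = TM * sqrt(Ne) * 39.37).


Formula: TPM = TM * sqrt(Ne) * 39.37
Step 1: sqrt(Ne) = sqrt(56) = 7.4833
Step 2: TM * sqrt(Ne) = 4.5 * 7.4833 = 33.6749
Step 3: TPM = 33.6749 * 39.37 = 1326 twists/m

1326 twists/m


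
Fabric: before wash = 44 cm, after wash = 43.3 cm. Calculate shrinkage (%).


Formula: Shrinkage% = ((L_before - L_after) / L_before) * 100
Step 1: Shrinkage = 44 - 43.3 = 0.7 cm
Step 2: Shrinkage% = (0.7 / 44) * 100
Step 3: Shrinkage% = 0.015909 * 100 = 1.5909% ≈ 1.6%

1.6%


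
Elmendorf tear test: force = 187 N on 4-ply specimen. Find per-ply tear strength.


Formula: Per-ply strength = Total force / Number of plies
Per-ply = 187 N / 4
Per-ply = 46.75 N

46.75 N


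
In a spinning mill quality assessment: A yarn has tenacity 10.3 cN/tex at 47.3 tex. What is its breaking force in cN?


Formula: Breaking force = Tenacity * Linear density
F = 10.3 cN/tex * 47.3 tex
F = 487.19 cN

487.19 cN


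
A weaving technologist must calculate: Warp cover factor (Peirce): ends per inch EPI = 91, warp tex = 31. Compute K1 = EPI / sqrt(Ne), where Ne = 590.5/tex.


Formula: K1 = EPI / sqrt(Ne), with Ne = 590.5 / tex_warp
Step 1: Ne = 590.5 / 31 = 19.048
Step 2: sqrt(Ne) = sqrt(19.048) = 4.3644
Step 3: K1 = 91 / 4.3644 = 20.9

20.9


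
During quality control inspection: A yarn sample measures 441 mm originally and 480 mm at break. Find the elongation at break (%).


Formula: Elongation (%) = ((L_break - L0) / L0) * 100
Step 1: Extension = 480 - 441 = 39 mm
Step 2: Elongation = (39 / 441) * 100
Step 3: Elongation = 0.088435 * 100 = 8.8435% ≈ 8.8%

8.8%


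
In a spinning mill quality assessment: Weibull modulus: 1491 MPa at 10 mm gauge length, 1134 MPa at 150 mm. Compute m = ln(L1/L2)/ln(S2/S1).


Formula: m = ln(L1/L2) / ln(S2/S1)
Step 1: ln(L1/L2) = ln(10/150) = -2.70805
Step 2: S2/S1 = 1134/1491 = 0.76056
Step 3: ln(S2/S1) = ln(0.76056) = -0.27370
Step 4: m = -2.70805 / -0.27370 = 9.89

9.89 (Weibull m)


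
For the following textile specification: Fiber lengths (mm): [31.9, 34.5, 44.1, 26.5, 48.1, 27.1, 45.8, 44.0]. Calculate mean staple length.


Formula: Mean = sum of lengths / count
Sum = 31.9 + 34.5 + 44.1 + 26.5 + 48.1 + 27.1 + 45.8 + 44.0
Sum = 302.0 mm
Mean = 302.0 / 8 = 37.75 mm

37.75 mm


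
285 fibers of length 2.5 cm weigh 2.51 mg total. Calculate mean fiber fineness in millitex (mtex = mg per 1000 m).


Formula: fineness (mtex) = mass (mg) / total length (km) = (mass_mg / total_length_m) * 1000
Step 1: Convert fiber length: 2.5 cm = 0.025 m
Step 2: Total fiber length = 285 * 0.025 = 7.125 m
Step 3: Linear density = 2.51 mg / 7.125 m = 0.3523 mg/m
Step 4: fineness = 0.3523 * 1000 = 352.3 mtex

352.3 mtex


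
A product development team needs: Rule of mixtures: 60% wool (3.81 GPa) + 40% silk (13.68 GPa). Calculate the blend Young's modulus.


Formula: Blend property = (fraction_A * property_A) + (fraction_B * property_B)
Step 1: Contribution A = 60/100 * 3.81 GPa = 2.286 GPa
Step 2: Contribution B = 40/100 * 13.68 GPa = 5.472 GPa
Step 3: Blend Young's modulus = 2.286 + 5.472 = 7.758 GPa

7.758 GPa


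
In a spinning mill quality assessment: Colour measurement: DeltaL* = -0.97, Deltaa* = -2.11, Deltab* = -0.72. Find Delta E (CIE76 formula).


Formula: Delta E = sqrt(dL*^2 + da*^2 + db*^2)
Step 1: dL*^2 = (-0.97)^2 = 0.9409
Step 2: da*^2 = (-2.11)^2 = 4.4521
Step 3: db*^2 = (-0.72)^2 = 0.5184
Step 4: Sum = 0.9409 + 4.4521 + 0.5184 = 5.9114
Step 5: Delta E = sqrt(5.9114) = 2.43

2.43 Delta E


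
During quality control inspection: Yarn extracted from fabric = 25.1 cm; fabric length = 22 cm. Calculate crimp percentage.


Formula: Crimp% = ((L_yarn - L_fabric) / L_fabric) * 100
Step 1: Extension = 25.1 - 22 = 3.1 cm
Step 2: Crimp% = (3.1 / 22) * 100
Step 3: Crimp% = 0.140909 * 100 = 14.0909% ≈ 14.1%

14.1%


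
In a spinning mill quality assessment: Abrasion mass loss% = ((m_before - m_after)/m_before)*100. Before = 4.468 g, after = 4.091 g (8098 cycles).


Formula: Mass loss% = ((m_before - m_after) / m_before) * 100
Step 1: Mass loss = 4.468 - 4.091 = 0.377 g
Step 2: Ratio = 0.377 / 4.468 = 0.0843778
Step 3: Mass loss% = 0.0843778 * 100 = 8.43778% ≈ 8.44%

8.44%


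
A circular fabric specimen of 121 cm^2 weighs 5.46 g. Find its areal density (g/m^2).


Formula: GSM = mass_g / area_m2
Step 1: Convert area: 121 cm^2 = 121 / 10000 = 0.0121 m^2
Step 2: GSM = 5.46 g / 0.0121 m^2 = 451.2 g/m^2

451.2 g/m^2


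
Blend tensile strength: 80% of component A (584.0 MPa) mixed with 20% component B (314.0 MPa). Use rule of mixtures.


Formula: Blend property = (fraction_A * property_A) + (fraction_B * property_B)
Step 1: Contribution A = 80/100 * 584.0 MPa = 467.2 MPa
Step 2: Contribution B = 20/100 * 314.0 MPa = 62.8 MPa
Step 3: Blend tensile strength = 467.2 + 62.8 = 530.0 MPa

530.0 MPa


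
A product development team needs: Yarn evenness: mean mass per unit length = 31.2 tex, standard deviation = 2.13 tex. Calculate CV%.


Formula: CV% = (standard deviation / mean) * 100
Step 1: Ratio = 2.13 / 31.2 = 0.068269
Step 2: CV% = 0.068269 * 100 = 6.8269% ≈ 6.8%

6.8%


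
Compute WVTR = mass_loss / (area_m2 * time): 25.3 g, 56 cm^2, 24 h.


Formula: WVTR = mass_loss / (area * time)
Step 1: Convert area: 56 cm^2 = 0.0056 m^2
Step 2: WVTR = 25.3 g / (0.0056 m^2 * 24 h)
Step 3: WVTR = 25.3 / 0.1344 = 188.2 g/m^2/h

188.2 g/m^2/h


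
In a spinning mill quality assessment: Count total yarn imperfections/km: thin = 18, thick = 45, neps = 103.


Formula: Total = thin places + thick places + neps
Total = 18 + 45 + 103
Total = 166 imperfections/km

166 imperfections/km


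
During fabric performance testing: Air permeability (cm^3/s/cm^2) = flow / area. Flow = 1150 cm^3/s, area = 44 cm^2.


Formula: Air Permeability = Airflow / Test Area
AP = 1150 cm^3/s / 44 cm^2
AP = 26.1 cm^3/s/cm^2

26.1 cm^3/s/cm^2


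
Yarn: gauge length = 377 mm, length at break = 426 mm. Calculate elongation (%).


Formula: Elongation (%) = ((L_break - L0) / L0) * 100
Step 1: Extension = 426 - 377 = 49 mm
Step 2: Elongation = (49 / 377) * 100
Step 3: Elongation = 0.129973 * 100 = 12.9973% ≈ 13.0%

13.0%


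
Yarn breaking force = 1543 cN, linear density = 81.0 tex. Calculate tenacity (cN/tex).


Formula: Tenacity = Breaking force / Linear density
Tenacity = 1543 cN / 81.0 tex
Tenacity = 19.05 cN/tex

19.05 cN/tex


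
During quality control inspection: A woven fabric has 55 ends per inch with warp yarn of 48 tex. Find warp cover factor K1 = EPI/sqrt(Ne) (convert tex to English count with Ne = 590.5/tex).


Formula: K1 = EPI / sqrt(Ne), with Ne = 590.5 / tex_warp
Step 1: Ne = 590.5 / 48 = 12.302
Step 2: sqrt(Ne) = sqrt(12.302) = 3.5074
Step 3: K1 = 55 / 3.5074 = 15.7

15.7


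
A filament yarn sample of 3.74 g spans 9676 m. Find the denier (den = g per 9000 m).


Formula: den = (mass_g / length_m) * 9000
Substituting: den = (3.74 / 9676) * 9000
Intermediate: 3.74 / 9676 = 0.00038652 g/m
den = 0.00038652 * 9000 = 3.5 denier

3.5 denier


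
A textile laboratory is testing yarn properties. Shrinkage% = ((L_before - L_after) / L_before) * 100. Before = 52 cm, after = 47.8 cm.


Formula: Shrinkage% = ((L_before - L_after) / L_before) * 100
Step 1: Shrinkage = 52 - 47.8 = 4.2 cm
Step 2: Shrinkage% = (4.2 / 52) * 100
Step 3: Shrinkage% = 0.080769 * 100 = 8.0769% ≈ 8.1%

8.1%


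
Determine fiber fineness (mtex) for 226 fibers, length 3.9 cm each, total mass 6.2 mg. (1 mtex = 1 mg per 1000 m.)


Formula: fineness (mtex) = mass (mg) / total length (km) = (mass_mg / total_length_m) * 1000
Step 1: Convert fiber length: 3.9 cm = 0.039 m
Step 2: Total fiber length = 226 * 0.039 = 8.814 m
Step 3: Linear density = 6.2 mg / 8.814 m = 0.7034 mg/m
Step 4: fineness = 0.7034 * 1000 = 703.4 mtex

703.4 mtex


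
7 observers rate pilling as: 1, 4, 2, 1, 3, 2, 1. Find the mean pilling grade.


Formula: Mean = sum / count
Sum = 1 + 4 + 2 + 1 + 3 + 2 + 1 = 14
Mean = 14 / 7 = 2.0

2.0


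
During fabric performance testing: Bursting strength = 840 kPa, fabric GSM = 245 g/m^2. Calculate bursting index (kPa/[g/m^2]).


Formula: Bursting Index = Bursting Strength / Fabric GSM
BI = 840 kPa / 245 g/m^2
BI = 3.429 kPa/(g/m^2)

3.429 kPa/(g/m^2)


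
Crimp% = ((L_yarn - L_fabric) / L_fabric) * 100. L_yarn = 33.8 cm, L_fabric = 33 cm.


Formula: Crimp% = ((L_yarn - L_fabric) / L_fabric) * 100
Step 1: Extension = 33.8 - 33 = 0.8 cm
Step 2: Crimp% = (0.8 / 33) * 100
Step 3: Crimp% = 0.024242 * 100 = 2.4242% ≈ 2.4%

2.4%


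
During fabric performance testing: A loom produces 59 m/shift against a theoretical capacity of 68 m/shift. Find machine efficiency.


Formula: Efficiency% = (Actual output / Theoretical output) * 100
Efficiency% = (59 / 68) * 100
Efficiency% = 0.867647 * 100 = 86.7647% ≈ 86.8%

86.8%


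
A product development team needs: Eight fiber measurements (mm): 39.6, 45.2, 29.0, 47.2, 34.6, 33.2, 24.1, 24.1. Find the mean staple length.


Formula: Mean = sum of lengths / count
Sum = 39.6 + 45.2 + 29.0 + 47.2 + 34.6 + 33.2 + 24.1 + 24.1
Sum = 277.0 mm
Mean = 277.0 / 8 = 34.63 mm

34.63 mm


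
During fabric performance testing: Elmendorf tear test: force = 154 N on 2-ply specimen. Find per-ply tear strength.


Formula: Per-ply strength = Total force / Number of plies
Per-ply = 154 N / 2
Per-ply = 77 N

77 N


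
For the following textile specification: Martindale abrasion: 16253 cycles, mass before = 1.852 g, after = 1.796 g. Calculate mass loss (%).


Formula: Mass loss% = ((m_before - m_after) / m_before) * 100
Step 1: Mass loss = 1.852 - 1.796 = 0.056 g
Step 2: Ratio = 0.056 / 1.852 = 0.0302376
Step 3: Mass loss% = 0.0302376 * 100 = 3.02376% ≈ 3.02%

3.02%


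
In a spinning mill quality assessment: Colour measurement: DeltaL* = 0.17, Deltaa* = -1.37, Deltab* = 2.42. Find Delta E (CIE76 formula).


Formula: Delta E = sqrt(dL*^2 + da*^2 + db*^2)
Step 1: dL*^2 = 0.17^2 = 0.0289
Step 2: da*^2 = (-1.37)^2 = 1.8769
Step 3: db*^2 = 2.42^2 = 5.8564
Step 4: Sum = 0.0289 + 1.8769 + 5.8564 = 7.7622
Step 5: Delta E = sqrt(7.7622) = 2.79

2.79 Delta E


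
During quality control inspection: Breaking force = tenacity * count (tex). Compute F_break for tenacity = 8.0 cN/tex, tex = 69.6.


Formula: Breaking force = Tenacity * Linear density
F = 8.0 cN/tex * 69.6 tex
F = 556.80 cN

556.80 cN


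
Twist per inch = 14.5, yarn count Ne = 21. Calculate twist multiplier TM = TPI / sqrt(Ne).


Formula: TM = TPI / sqrt(Ne)
Step 1: sqrt(Ne) = sqrt(21) = 4.5826
Step 2: TM = 14.5 / 4.5826 = 3.16

3.16 TM


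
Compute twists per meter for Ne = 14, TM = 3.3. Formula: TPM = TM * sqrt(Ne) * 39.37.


Formula: TPM = TM * sqrt(Ne) * 39.37
Step 1: sqrt(Ne) = sqrt(14) = 3.7417
Step 2: TM * sqrt(Ne) = 3.3 * 3.7417 = 12.3476
Step 3: TPM = 12.3476 * 39.37 = 486 twists/m

486 twists/m


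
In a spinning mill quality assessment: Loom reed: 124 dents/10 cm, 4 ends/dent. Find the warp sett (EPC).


Formula: EPC = (dents per 10 cm * ends per dent) / 10
Step 1: Total ends per 10 cm = 124 * 4 = 496
Step 2: EPC = 496 / 10 = 49.6 ends/cm

49.6 ends/cm


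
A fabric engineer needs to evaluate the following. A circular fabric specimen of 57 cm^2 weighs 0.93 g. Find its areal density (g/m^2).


Formula: GSM = mass_g / area_m2
Step 1: Convert area: 57 cm^2 = 57 / 10000 = 0.0057 m^2
Step 2: GSM = 0.93 g / 0.0057 m^2 = 163.2 g/m^2

163.2 g/m^2


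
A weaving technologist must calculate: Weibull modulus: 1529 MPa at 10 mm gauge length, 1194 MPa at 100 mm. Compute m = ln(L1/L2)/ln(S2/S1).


Formula: m = ln(L1/L2) / ln(S2/S1)
Step 1: ln(L1/L2) = ln(10/100) = -2.30259
Step 2: S2/S1 = 1194/1529 = 0.7809
Step 3: ln(S2/S1) = ln(0.7809) = -0.24731
Step 4: m = -2.30259 / -0.24731 = 9.31

9.31 (Weibull m)


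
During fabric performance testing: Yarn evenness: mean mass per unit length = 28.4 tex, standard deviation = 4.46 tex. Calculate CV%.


Formula: CV% = (standard deviation / mean) * 100
Step 1: Ratio = 4.46 / 28.4 = 0.157042
Step 2: CV% = 0.157042 * 100 = 15.7042% ≈ 15.7%

15.7%


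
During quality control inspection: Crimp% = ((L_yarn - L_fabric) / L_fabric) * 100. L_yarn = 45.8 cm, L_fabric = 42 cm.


Formula: Crimp% = ((L_yarn - L_fabric) / L_fabric) * 100
Step 1: Extension = 45.8 - 42 = 3.8 cm
Step 2: Crimp% = (3.8 / 42) * 100
Step 3: Crimp% = 0.090476 * 100 = 9.0476% ≈ 9.0%

9.0%


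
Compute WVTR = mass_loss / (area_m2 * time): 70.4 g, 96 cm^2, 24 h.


Formula: WVTR = mass_loss / (area * time)
Step 1: Convert area: 96 cm^2 = 0.0096 m^2
Step 2: WVTR = 70.4 g / (0.0096 m^2 * 24 h)
Step 3: WVTR = 70.4 / 0.2304 = 305.6 g/m^2/h

305.6 g/m^2/h


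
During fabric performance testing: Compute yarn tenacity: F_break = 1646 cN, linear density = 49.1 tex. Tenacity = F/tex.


Formula: Tenacity = Breaking force / Linear density
Tenacity = 1646 cN / 49.1 tex
Tenacity = 33.52 cN/tex

33.52 cN/tex


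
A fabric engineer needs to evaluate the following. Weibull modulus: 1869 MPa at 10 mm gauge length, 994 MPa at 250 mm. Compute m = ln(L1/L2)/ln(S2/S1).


Formula: m = ln(L1/L2) / ln(S2/S1)
Step 1: ln(L1/L2) = ln(10/250) = -3.21888
Step 2: S2/S1 = 994/1869 = 0.53184
Step 3: ln(S2/S1) = ln(0.53184) = -0.63141
Step 4: m = -3.21888 / -0.63141 = 5.10

5.10 (Weibull m)


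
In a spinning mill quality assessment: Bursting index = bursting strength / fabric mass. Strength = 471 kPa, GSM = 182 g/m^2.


Formula: Bursting Index = Bursting Strength / Fabric GSM
BI = 471 kPa / 182 g/m^2
BI = 2.588 kPa/(g/m^2)

2.588 kPa/(g/m^2)


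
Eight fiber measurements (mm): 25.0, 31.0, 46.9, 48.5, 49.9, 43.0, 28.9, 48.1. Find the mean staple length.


Formula: Mean = sum of lengths / count
Sum = 25.0 + 31.0 + 46.9 + 48.5 + 49.9 + 43.0 + 28.9 + 48.1
Sum = 321.3 mm
Mean = 321.3 / 8 = 40.16 mm

40.16 mm


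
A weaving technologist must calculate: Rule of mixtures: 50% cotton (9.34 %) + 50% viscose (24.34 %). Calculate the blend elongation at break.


Formula: Blend property = (fraction_A * property_A) + (fraction_B * property_B)
Step 1: Contribution A = 50/100 * 9.34 % = 4.67 %
Step 2: Contribution B = 50/100 * 24.34 % = 12.17 %
Step 3: Blend elongation at break = 4.67 + 12.17 = 16.84 %

16.84 %


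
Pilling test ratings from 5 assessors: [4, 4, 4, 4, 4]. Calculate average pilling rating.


Formula: Mean = sum / count
Sum = 4 + 4 + 4 + 4 + 4 = 20
Mean = 20 / 5 = 4.0

4.0


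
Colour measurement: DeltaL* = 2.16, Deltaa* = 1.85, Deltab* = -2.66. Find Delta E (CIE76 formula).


Formula: Delta E = sqrt(dL*^2 + da*^2 + db*^2)
Step 1: dL*^2 = 2.16^2 = 4.6656
Step 2: da*^2 = 1.85^2 = 3.4225
Step 3: db*^2 = (-2.66)^2 = 7.0756
Step 4: Sum = 4.6656 + 3.4225 + 7.0756 = 15.1637
Step 5: Delta E = sqrt(15.1637) = 3.89

3.89 Delta E


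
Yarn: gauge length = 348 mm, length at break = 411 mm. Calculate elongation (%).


Formula: Elongation (%) = ((L_break - L0) / L0) * 100
Step 1: Extension = 411 - 348 = 63 mm
Step 2: Elongation = (63 / 348) * 100
Step 3: Elongation = 0.181034 * 100 = 18.1034% ≈ 18.1%

18.1%


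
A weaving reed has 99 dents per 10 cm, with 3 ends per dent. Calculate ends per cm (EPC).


Formula: EPC = (dents per 10 cm * ends per dent) / 10
Step 1: Total ends per 10 cm = 99 * 3 = 297
Step 2: EPC = 297 / 10 = 29.7 ends/cm

29.7 ends/cm


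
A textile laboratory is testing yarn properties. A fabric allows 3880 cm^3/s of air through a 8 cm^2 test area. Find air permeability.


Formula: Air Permeability = Airflow / Test Area
AP = 3880 cm^3/s / 8 cm^2
AP = 485.0 cm^3/s/cm^2

485.0 cm^3/s/cm^2


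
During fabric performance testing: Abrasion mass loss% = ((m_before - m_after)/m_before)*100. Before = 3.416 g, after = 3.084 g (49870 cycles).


Formula: Mass loss% = ((m_before - m_after) / m_before) * 100
Step 1: Mass loss = 3.416 - 3.084 = 0.332 g
Step 2: Ratio = 0.332 / 3.416 = 0.0971897
Step 3: Mass loss% = 0.0971897 * 100 = 9.71897% ≈ 9.72%

9.72%


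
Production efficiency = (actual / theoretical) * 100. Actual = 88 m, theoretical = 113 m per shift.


Formula: Efficiency% = (Actual output / Theoretical output) * 100
Efficiency% = (88 / 113) * 100
Efficiency% = 0.778761 * 100 = 77.8761% ≈ 77.9%

77.9%


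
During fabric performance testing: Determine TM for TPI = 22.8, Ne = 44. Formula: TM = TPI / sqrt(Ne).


Formula: TM = TPI / sqrt(Ne)
Step 1: sqrt(Ne) = sqrt(44) = 6.6332
Step 2: TM = 22.8 / 6.6332 = 3.44

3.44 TM


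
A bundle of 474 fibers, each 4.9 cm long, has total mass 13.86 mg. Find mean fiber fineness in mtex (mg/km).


Formula: fineness (mtex) = mass (mg) / total length (km) = (mass_mg / total_length_m) * 1000
Step 1: Convert fiber length: 4.9 cm = 0.049 m
Step 2: Total fiber length = 474 * 0.049 = 23.226 m
Step 3: Linear density = 13.86 mg / 23.226 m = 0.5967 mg/m
Step 4: fineness = 0.5967 * 1000 = 596.7 mtex

596.7 mtex


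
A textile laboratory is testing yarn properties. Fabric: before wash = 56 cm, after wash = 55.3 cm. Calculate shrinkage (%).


Formula: Shrinkage% = ((L_before - L_after) / L_before) * 100
Step 1: Shrinkage = 56 - 55.3 = 0.7 cm
Step 2: Shrinkage% = (0.7 / 56) * 100
Step 3: Shrinkage% = 0.0125 * 100 = 1.25% ≈ 1.3%

1.3%


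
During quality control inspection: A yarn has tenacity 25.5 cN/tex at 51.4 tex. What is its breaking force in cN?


Formula: Breaking force = Tenacity * Linear density
F = 25.5 cN/tex * 51.4 tex
F = 1310.70 cN

1310.70 cN


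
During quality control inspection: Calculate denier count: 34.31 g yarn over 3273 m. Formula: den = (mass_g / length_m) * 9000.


Formula: den = (mass_g / length_m) * 9000
Substituting: den = (34.31 / 3273) * 9000
Intermediate: 34.31 / 3273 = 0.01048274 g/m
den = 0.01048274 * 9000 = 94.3 denier

94.3 denier


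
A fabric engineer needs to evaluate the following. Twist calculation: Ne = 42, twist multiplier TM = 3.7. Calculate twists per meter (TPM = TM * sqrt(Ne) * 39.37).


Formula: TPM = TM * sqrt(Ne) * 39.37
Step 1: sqrt(Ne) = sqrt(42) = 6.4807
Step 2: TM * sqrt(Ne) = 3.7 * 6.4807 = 23.9786
Step 3: TPM = 23.9786 * 39.37 = 944 twists/m

944 twists/m


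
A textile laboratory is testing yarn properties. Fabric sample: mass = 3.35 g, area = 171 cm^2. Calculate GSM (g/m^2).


Formula: GSM = mass_g / area_m2
Step 1: Convert area: 171 cm^2 = 171 / 10000 = 0.0171 m^2
Step 2: GSM = 3.35 g / 0.0171 m^2 = 195.9 g/m^2

195.9 g/m^2


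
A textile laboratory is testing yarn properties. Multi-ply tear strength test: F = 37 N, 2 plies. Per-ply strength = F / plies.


Formula: Per-ply strength = Total force / Number of plies
Per-ply = 37 N / 2
Per-ply = 18.5 N

18.5 N


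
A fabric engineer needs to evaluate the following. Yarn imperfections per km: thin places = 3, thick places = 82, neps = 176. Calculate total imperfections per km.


Formula: Total = thin places + thick places + neps
Total = 3 + 82 + 176
Total = 261 imperfections/km

261 imperfections/km


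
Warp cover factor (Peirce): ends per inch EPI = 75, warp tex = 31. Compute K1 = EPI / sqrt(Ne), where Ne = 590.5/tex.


Formula: K1 = EPI / sqrt(Ne), with Ne = 590.5 / tex_warp
Step 1: Ne = 590.5 / 31 = 19.048
Step 2: sqrt(Ne) = sqrt(19.048) = 4.3644
Step 3: K1 = 75 / 4.3644 = 17.2

17.2


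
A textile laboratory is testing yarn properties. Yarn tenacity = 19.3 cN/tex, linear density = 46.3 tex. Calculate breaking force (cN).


Formula: Breaking force = Tenacity * Linear density
F = 19.3 cN/tex * 46.3 tex
F = 893.59 cN

893.59 cN


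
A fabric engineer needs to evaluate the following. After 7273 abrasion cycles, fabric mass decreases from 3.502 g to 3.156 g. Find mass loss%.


Formula: Mass loss% = ((m_before - m_after) / m_before) * 100
Step 1: Mass loss = 3.502 - 3.156 = 0.346 g
Step 2: Ratio = 0.346 / 3.502 = 0.0988007
Step 3: Mass loss% = 0.0988007 * 100 = 9.88007% ≈ 9.88%

9.88%


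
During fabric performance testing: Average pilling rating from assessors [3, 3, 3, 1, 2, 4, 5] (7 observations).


Formula: Mean = sum / count
Sum = 3 + 3 + 3 + 1 + 2 + 4 + 5 = 21
Mean = 21 / 7 = 3.0

3.0


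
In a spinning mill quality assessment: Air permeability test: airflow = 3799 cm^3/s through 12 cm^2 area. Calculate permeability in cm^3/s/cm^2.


Formula: Air Permeability = Airflow / Test Area
AP = 3799 cm^3/s / 12 cm^2
AP = 316.6 cm^3/s/cm^2

316.6 cm^3/s/cm^2


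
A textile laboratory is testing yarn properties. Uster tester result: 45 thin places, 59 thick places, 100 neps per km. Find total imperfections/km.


Formula: Total = thin places + thick places + neps
Total = 45 + 59 + 100
Total = 204 imperfections/km

204 imperfections/km


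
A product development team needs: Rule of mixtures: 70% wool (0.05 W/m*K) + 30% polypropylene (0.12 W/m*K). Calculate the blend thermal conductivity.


Formula: Blend property = (fraction_A * property_A) + (fraction_B * property_B)
Step 1: Contribution A = 70/100 * 0.05 W/m*K = 0.035 W/m*K
Step 2: Contribution B = 30/100 * 0.12 W/m*K = 0.036 W/m*K
Step 3: Blend thermal conductivity = 0.035 + 0.036 = 0.071 W/m*K

0.071 W/m*K


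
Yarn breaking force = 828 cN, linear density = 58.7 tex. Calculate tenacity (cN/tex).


Formula: Tenacity = Breaking force / Linear density
Tenacity = 828 cN / 58.7 tex
Tenacity = 14.11 cN/tex

14.11 cN/tex


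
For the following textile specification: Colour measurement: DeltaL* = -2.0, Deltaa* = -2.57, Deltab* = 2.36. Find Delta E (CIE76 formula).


Formula: Delta E = sqrt(dL*^2 + da*^2 + db*^2)
Step 1: dL*^2 = (-2.0)^2 = 4.0
Step 2: da*^2 = (-2.57)^2 = 6.6049
Step 3: db*^2 = 2.36^2 = 5.5696
Step 4: Sum = 4.0 + 6.6049 + 5.5696 = 16.1745
Step 5: Delta E = sqrt(16.1745) = 4.02

4.02 Delta E


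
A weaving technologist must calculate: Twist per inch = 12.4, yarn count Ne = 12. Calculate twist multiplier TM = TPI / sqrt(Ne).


Formula: TM = TPI / sqrt(Ne)
Step 1: sqrt(Ne) = sqrt(12) = 3.4641
Step 2: TM = 12.4 / 3.4641 = 3.58

3.58 TM


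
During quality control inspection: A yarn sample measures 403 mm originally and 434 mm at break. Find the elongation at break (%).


Formula: Elongation (%) = ((L_break - L0) / L0) * 100
Step 1: Extension = 434 - 403 = 31 mm
Step 2: Elongation = (31 / 403) * 100
Step 3: Elongation = 0.076923 * 100 = 7.6923% ≈ 7.7%

7.7%


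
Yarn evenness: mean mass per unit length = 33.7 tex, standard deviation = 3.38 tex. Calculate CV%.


Formula: CV% = (standard deviation / mean) * 100
Step 1: Ratio = 3.38 / 33.7 = 0.100297
Step 2: CV% = 0.100297 * 100 = 10.0297% ≈ 10.0%

10.0%


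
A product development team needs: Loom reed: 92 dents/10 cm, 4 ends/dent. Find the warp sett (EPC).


Formula: EPC = (dents per 10 cm * ends per dent) / 10
Step 1: Total ends per 10 cm = 92 * 4 = 368
Step 2: EPC = 368 / 10 = 36.8 ends/cm

36.8 ends/cm


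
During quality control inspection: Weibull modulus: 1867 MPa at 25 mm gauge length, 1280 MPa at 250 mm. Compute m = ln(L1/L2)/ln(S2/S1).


Formula: m = ln(L1/L2) / ln(S2/S1)
Step 1: ln(L1/L2) = ln(25/250) = -2.30259
Step 2: S2/S1 = 1280/1867 = 0.68559
Step 3: ln(S2/S1) = ln(0.68559) = -0.37748
Step 4: m = -2.30259 / -0.37748 = 6.10

6.10 (Weibull m)


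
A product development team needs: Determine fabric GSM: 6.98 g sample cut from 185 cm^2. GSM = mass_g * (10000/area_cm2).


Formula: GSM = mass_g / area_m2
Step 1: Convert area: 185 cm^2 = 185 / 10000 = 0.0185 m^2
Step 2: GSM = 6.98 g / 0.0185 m^2 = 377.3 g/m^2

377.3 g/m^2


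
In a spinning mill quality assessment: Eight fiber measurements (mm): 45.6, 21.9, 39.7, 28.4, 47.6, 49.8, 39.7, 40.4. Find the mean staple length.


Formula: Mean = sum of lengths / count
Sum = 45.6 + 21.9 + 39.7 + 28.4 + 47.6 + 49.8 + 39.7 + 40.4
Sum = 313.1 mm
Mean = 313.1 / 8 = 39.14 mm

39.14 mm


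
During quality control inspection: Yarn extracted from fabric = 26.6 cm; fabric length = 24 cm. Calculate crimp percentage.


Formula: Crimp% = ((L_yarn - L_fabric) / L_fabric) * 100
Step 1: Extension = 26.6 - 24 = 2.6 cm
Step 2: Crimp% = (2.6 / 24) * 100
Step 3: Crimp% = 0.108333 * 100 = 10.8333% ≈ 10.8%

10.8%


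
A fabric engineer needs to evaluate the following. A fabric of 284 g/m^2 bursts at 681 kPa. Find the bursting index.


Formula: Bursting Index = Bursting Strength / Fabric GSM
BI = 681 kPa / 284 g/m^2
BI = 2.398 kPa/(g/m^2)

2.398 kPa/(g/m^2)


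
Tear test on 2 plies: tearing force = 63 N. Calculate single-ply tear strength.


Formula: Per-ply strength = Total force / Number of plies
Per-ply = 63 N / 2
Per-ply = 31.5 N

31.5 N


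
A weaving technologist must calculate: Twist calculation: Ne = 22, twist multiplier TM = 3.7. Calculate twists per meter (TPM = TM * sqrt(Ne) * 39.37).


Formula: TPM = TM * sqrt(Ne) * 39.37
Step 1: sqrt(Ne) = sqrt(22) = 4.6904
Step 2: TM * sqrt(Ne) = 3.7 * 4.6904 = 17.3545
Step 3: TPM = 17.3545 * 39.37 = 683 twists/m

683 twists/m


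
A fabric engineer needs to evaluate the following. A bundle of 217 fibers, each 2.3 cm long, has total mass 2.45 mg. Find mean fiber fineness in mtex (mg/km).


Formula: fineness (mtex) = mass (mg) / total length (km) = (mass_mg / total_length_m) * 1000
Step 1: Convert fiber length: 2.3 cm = 0.023 m
Step 2: Total fiber length = 217 * 0.023 = 4.991 m
Step 3: Linear density = 2.45 mg / 4.991 m = 0.4909 mg/m
Step 4: fineness = 0.4909 * 1000 = 490.9 mtex

490.9 mtex


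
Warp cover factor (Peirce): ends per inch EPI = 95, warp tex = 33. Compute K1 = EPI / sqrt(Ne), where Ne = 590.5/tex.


Formula: K1 = EPI / sqrt(Ne), with Ne = 590.5 / tex_warp
Step 1: Ne = 590.5 / 33 = 17.894
Step 2: sqrt(Ne) = sqrt(17.894) = 4.2301
Step 3: K1 = 95 / 4.2301 = 22.5

22.5


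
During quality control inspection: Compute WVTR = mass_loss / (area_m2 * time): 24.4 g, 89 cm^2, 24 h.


Formula: WVTR = mass_loss / (area * time)
Step 1: Convert area: 89 cm^2 = 0.0089 m^2
Step 2: WVTR = 24.4 g / (0.0089 m^2 * 24 h)
Step 3: WVTR = 24.4 / 0.2136 = 114.2 g/m^2/h

114.2 g/m^2/h


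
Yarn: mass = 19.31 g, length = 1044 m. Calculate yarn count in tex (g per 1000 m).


Formula: Tex = (mass_g / length_m) * 1000
Substituting: Tex = (19.31 / 1044) * 1000
Intermediate: 19.31 / 1044 = 0.01849617 g/m
Tex = 0.01849617 * 1000 = 18.50 tex

18.50 tex


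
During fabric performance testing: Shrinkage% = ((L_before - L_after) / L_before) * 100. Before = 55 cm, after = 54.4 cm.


Formula: Shrinkage% = ((L_before - L_after) / L_before) * 100
Step 1: Shrinkage = 55 - 54.4 = 0.6 cm
Step 2: Shrinkage% = (0.6 / 55) * 100
Step 3: Shrinkage% = 0.010909 * 100 = 1.0909% ≈ 1.1%

1.1%


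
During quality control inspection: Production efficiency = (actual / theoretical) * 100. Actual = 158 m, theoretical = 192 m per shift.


Formula: Efficiency% = (Actual output / Theoretical output) * 100
Efficiency% = (158 / 192) * 100
Efficiency% = 0.822917 * 100 = 82.2917% ≈ 82.3%

82.3%


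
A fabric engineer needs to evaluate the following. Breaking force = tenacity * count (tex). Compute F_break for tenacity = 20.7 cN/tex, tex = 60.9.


Formula: Breaking force = Tenacity * Linear density
F = 20.7 cN/tex * 60.9 tex
F = 1260.63 cN

1260.63 cN


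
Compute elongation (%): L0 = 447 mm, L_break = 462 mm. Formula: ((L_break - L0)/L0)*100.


Formula: Elongation (%) = ((L_break - L0) / L0) * 100
Step 1: Extension = 462 - 447 = 15 mm
Step 2: Elongation = (15 / 447) * 100
Step 3: Elongation = 0.033557 * 100 = 3.3557% ≈ 3.4%

3.4%


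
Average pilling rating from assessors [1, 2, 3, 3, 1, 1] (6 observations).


Formula: Mean = sum / count
Sum = 1 + 2 + 3 + 3 + 1 + 1 = 11
Mean = 11 / 6 = 1.8

1.8


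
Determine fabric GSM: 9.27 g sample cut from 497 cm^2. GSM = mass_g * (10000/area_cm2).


Formula: GSM = mass_g / area_m2
Step 1: Convert area: 497 cm^2 = 497 / 10000 = 0.0497 m^2
Step 2: GSM = 9.27 g / 0.0497 m^2 = 186.5 g/m^2

186.5 g/m^2


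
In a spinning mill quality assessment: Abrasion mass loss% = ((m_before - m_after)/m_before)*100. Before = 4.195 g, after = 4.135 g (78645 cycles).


Formula: Mass loss% = ((m_before - m_after) / m_before) * 100
Step 1: Mass loss = 4.195 - 4.135 = 0.06 g
Step 2: Ratio = 0.06 / 4.195 = 0.0143027
Step 3: Mass loss% = 0.0143027 * 100 = 1.43027% ≈ 1.43%

1.43%
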